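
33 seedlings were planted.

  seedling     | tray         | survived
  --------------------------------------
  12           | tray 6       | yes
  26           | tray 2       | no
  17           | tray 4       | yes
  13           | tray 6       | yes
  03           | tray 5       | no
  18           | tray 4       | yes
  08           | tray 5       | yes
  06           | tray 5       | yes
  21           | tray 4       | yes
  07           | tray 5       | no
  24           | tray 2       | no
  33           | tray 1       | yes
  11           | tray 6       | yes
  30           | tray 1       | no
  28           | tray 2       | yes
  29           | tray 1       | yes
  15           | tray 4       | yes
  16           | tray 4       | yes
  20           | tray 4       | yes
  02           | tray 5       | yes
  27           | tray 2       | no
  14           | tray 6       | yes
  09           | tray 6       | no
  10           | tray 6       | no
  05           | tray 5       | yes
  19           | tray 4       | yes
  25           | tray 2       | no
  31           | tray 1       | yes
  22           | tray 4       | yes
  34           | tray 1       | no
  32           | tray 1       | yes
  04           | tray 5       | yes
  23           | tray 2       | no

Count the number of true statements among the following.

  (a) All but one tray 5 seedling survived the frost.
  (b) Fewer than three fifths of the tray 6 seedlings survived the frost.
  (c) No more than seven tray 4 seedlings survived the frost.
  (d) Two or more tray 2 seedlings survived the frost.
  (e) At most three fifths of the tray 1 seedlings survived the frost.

0

(a) tray 5: |A| = 7, |A ∩ B| = 5; needs |A ∖ B| = 1 — false.
(b) tray 6: |A| = 6, |A ∩ B| = 4; needs |A ∩ B| / |A| < 3/5 — false.
(c) tray 4: |A| = 8, |A ∩ B| = 8; needs |A ∩ B| ≤ 7 — false.
(d) tray 2: |A| = 6, |A ∩ B| = 1; needs |A ∩ B| ≥ 2 — false.
(e) tray 1: |A| = 6, |A ∩ B| = 4; needs |A ∩ B| / |A| ≤ 3/5 — false.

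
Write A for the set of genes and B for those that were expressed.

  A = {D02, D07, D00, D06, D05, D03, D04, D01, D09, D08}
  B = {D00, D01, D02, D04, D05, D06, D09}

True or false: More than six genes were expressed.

'More than six genes were expressed' holds iff |A ∩ B| > 6.
A (the restrictor) = {D02, D07, D00, D06, D05, D03, D04, D01, D09, D08}, |A| = 10.
A ∩ B = {D02, D00, D06, D05, D04, D01, D09}, so |A ∩ B| = 7.
|A ∩ B| = 7, so the statement is true.

True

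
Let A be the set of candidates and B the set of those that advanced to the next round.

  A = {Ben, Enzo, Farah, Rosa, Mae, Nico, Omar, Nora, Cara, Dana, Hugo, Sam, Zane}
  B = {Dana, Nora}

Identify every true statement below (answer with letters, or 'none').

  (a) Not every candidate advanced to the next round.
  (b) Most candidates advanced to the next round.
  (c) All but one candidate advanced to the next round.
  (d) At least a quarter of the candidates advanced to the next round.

(a)

|A| = 13, |A ∩ B| = 2, |A ∖ B| = 11.
(a) A ⊄ B (|A ∖ B| ≥ 1): holds.
(b) |A ∩ B| > |A ∖ B|: fails.
(c) |A ∖ B| = 1: fails.
(d) |A ∩ B| / |A| ≥ 1/4: fails.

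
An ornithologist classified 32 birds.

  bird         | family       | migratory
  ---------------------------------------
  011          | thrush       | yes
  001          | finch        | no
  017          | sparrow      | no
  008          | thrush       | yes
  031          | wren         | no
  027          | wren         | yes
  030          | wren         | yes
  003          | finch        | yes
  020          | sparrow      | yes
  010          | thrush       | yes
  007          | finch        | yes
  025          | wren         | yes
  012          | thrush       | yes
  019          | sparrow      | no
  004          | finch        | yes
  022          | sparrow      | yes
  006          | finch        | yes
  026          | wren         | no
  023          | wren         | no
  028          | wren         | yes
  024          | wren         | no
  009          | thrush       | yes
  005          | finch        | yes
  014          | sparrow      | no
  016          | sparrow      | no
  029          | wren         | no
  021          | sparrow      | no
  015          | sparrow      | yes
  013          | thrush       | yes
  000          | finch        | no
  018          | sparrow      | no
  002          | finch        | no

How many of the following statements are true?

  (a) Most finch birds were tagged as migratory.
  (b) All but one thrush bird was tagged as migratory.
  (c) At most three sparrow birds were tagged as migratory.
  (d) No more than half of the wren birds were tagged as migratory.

3

(a) finch: |A| = 8, |A ∩ B| = 5; needs |A ∩ B| > |A ∖ B| — true.
(b) thrush: |A| = 6, |A ∩ B| = 6; needs |A ∖ B| = 1 — false.
(c) sparrow: |A| = 9, |A ∩ B| = 3; needs |A ∩ B| ≤ 3 — true.
(d) wren: |A| = 9, |A ∩ B| = 4; needs |A ∩ B| ≤ |A ∖ B| — true.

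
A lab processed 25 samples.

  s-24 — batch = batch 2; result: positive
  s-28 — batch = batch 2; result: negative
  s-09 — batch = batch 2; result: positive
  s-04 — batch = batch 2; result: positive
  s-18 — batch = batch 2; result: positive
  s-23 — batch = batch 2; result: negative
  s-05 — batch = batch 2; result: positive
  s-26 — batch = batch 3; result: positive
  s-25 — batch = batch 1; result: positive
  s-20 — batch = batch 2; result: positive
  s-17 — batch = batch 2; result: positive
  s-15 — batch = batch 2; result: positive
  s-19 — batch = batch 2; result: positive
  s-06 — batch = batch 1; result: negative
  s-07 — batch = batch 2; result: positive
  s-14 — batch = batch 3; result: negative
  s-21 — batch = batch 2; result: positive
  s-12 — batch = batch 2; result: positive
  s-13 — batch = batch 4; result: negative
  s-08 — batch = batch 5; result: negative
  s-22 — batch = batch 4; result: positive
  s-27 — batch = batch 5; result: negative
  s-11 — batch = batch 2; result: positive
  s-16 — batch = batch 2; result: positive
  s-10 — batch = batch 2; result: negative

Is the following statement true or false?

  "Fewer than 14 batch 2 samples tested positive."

Truth condition: |A ∩ B| < 14.
|A| = 17, |A ∩ B| = 14, |A ∖ B| = 3.
|A ∩ B| = 14, so the statement is false.

False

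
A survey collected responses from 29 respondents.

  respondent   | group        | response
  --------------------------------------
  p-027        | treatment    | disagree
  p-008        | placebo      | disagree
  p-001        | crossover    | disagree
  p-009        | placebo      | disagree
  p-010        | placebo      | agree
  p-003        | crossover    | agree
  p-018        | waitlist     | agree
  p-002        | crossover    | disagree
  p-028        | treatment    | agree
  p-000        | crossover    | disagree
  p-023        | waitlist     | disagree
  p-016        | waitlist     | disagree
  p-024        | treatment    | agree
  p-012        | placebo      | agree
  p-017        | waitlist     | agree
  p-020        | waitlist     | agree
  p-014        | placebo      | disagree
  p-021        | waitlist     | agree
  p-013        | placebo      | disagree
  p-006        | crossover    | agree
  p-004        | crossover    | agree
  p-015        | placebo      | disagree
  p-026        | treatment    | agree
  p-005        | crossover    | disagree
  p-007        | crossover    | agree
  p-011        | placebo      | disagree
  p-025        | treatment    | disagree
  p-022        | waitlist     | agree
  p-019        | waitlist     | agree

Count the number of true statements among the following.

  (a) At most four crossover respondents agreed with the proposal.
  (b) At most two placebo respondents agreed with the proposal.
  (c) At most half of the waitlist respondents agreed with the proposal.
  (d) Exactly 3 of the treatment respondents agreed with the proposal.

3

(a) crossover: |A| = 8, |A ∩ B| = 4; needs |A ∩ B| ≤ 4 — true.
(b) placebo: |A| = 8, |A ∩ B| = 2; needs |A ∩ B| ≤ 2 — true.
(c) waitlist: |A| = 8, |A ∩ B| = 6; needs |A ∩ B| ≤ |A ∖ B| — false.
(d) treatment: |A| = 5, |A ∩ B| = 3; needs |A ∩ B| = 3 — true.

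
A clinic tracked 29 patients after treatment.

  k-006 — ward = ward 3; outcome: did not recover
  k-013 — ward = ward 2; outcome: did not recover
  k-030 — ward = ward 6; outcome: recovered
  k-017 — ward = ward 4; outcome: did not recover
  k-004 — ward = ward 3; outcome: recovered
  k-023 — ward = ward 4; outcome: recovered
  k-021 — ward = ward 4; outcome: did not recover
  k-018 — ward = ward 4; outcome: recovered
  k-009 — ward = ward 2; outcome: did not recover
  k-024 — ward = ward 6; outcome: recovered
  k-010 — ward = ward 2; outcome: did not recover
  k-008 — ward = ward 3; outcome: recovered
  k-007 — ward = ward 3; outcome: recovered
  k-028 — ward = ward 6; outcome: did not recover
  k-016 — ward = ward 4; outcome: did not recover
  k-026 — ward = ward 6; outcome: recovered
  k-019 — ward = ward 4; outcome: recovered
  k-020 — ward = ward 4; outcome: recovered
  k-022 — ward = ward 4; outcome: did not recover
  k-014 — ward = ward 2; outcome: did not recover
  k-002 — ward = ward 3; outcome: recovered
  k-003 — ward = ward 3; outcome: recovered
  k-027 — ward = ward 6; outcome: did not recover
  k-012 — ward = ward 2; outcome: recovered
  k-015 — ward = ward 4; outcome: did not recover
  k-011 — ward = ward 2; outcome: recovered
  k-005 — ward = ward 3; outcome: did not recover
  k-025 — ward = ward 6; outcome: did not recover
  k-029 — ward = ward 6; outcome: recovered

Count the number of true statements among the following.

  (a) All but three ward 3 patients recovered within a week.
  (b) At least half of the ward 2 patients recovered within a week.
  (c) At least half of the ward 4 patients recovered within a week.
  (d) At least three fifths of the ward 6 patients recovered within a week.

(a) ward 3: |A| = 7, |A ∩ B| = 5; needs |A ∖ B| = 3 — false.
(b) ward 2: |A| = 6, |A ∩ B| = 2; needs |A ∩ B| ≥ |A ∖ B| — false.
(c) ward 4: |A| = 9, |A ∩ B| = 4; needs |A ∩ B| ≥ |A ∖ B| — false.
(d) ward 6: |A| = 7, |A ∩ B| = 4; needs |A ∩ B| / |A| ≥ 3/5 — false.

0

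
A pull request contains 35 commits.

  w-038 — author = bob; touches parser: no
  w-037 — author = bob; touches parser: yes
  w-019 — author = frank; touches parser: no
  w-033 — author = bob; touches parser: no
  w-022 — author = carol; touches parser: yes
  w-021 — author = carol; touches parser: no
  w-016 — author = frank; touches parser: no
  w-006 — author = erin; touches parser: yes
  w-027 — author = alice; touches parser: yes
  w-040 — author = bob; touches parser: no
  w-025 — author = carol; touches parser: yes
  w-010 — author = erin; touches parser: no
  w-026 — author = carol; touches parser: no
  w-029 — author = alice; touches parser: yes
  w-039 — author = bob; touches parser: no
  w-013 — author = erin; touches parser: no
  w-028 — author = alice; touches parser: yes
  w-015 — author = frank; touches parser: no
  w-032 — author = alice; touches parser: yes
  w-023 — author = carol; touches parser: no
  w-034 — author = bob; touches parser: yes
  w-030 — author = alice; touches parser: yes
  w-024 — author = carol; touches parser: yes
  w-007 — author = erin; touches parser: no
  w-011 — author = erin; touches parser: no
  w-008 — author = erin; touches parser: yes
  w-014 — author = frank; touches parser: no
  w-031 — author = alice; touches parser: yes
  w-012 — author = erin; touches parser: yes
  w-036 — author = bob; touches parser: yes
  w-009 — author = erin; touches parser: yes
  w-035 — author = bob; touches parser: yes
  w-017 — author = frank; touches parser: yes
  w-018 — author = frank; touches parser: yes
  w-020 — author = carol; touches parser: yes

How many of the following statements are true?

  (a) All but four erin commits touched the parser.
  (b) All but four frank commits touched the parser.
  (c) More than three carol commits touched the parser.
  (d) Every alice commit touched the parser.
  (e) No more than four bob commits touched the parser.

(a) erin: |A| = 8, |A ∩ B| = 4; needs |A ∖ B| = 4 — true.
(b) frank: |A| = 6, |A ∩ B| = 2; needs |A ∖ B| = 4 — true.
(c) carol: |A| = 7, |A ∩ B| = 4; needs |A ∩ B| > 3 — true.
(d) alice: |A| = 6, |A ∩ B| = 6; needs A ⊆ B, i.e. every element of A is in B (|A ∖ B| = 0) — true.
(e) bob: |A| = 8, |A ∩ B| = 4; needs |A ∩ B| ≤ 4 — true.

5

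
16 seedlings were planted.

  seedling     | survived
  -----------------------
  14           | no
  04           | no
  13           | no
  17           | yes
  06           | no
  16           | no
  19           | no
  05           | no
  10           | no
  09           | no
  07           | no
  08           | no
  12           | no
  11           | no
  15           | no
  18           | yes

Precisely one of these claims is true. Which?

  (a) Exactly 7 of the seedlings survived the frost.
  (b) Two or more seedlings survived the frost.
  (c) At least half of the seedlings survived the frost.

(b)

|A| = 16, |A ∩ B| = 2, |A ∖ B| = 14.
(a) requires |A ∩ B| = 7: false.
(b) requires |A ∩ B| ≥ 2: true.
(c) requires |A ∩ B| ≥ |A ∖ B|: false.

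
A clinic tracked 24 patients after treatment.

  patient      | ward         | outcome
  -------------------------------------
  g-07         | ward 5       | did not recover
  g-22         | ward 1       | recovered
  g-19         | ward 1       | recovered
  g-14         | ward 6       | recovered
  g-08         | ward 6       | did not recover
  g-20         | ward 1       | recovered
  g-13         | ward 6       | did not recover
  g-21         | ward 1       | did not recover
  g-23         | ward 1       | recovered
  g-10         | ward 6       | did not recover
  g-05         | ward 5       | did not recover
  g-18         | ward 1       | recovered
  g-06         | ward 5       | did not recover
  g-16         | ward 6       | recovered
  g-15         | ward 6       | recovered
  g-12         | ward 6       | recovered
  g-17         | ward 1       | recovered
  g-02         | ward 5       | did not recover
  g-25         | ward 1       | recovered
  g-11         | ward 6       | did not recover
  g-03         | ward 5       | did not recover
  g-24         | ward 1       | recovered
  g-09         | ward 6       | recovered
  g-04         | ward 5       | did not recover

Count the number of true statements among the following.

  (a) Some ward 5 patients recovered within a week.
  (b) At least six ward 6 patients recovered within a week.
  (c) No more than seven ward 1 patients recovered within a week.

0

(a) ward 5: |A| = 6, |A ∩ B| = 0; needs A ∩ B ≠ ∅ (|A ∩ B| ≥ 1) — false.
(b) ward 6: |A| = 9, |A ∩ B| = 5; needs |A ∩ B| ≥ 6 — false.
(c) ward 1: |A| = 9, |A ∩ B| = 8; needs |A ∩ B| ≤ 7 — false.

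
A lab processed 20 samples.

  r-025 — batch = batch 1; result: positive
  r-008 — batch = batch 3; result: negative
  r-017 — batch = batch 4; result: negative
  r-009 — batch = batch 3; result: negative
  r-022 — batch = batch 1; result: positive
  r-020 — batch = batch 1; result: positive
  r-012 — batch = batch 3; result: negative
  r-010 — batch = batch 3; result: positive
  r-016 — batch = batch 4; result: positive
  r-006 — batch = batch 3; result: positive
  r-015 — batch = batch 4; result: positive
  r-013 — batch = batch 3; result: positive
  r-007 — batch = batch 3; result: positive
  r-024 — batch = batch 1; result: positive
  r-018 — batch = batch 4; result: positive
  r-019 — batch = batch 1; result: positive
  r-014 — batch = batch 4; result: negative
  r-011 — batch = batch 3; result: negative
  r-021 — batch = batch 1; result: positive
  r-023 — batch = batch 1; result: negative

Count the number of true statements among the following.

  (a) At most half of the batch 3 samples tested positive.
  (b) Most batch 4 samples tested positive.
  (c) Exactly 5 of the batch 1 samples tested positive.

(a) batch 3: |A| = 8, |A ∩ B| = 4; needs |A ∩ B| ≤ |A ∖ B| — true.
(b) batch 4: |A| = 5, |A ∩ B| = 3; needs |A ∩ B| > |A ∖ B| — true.
(c) batch 1: |A| = 7, |A ∩ B| = 6; needs |A ∩ B| = 5 — false.

2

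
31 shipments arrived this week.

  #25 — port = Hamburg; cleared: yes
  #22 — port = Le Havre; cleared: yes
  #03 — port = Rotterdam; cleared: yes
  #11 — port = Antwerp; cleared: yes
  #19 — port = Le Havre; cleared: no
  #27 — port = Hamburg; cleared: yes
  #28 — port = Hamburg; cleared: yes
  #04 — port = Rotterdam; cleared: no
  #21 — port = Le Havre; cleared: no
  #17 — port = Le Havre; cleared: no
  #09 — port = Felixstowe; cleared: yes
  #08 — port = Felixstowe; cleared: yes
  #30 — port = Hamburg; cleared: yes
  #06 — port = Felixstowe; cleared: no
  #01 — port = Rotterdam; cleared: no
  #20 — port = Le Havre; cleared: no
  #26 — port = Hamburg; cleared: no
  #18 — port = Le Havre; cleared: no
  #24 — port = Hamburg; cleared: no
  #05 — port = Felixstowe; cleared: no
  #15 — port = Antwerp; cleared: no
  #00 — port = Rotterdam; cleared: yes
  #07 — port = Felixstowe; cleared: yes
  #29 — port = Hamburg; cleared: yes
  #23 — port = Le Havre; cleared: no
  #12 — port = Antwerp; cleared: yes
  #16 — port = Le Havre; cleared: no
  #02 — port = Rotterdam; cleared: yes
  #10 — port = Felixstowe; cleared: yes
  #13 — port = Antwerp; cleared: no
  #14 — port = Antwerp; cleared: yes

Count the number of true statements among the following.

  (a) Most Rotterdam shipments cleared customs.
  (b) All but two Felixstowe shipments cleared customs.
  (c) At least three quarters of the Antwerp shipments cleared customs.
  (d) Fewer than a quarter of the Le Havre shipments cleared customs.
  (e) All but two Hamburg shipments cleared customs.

4

(a) Rotterdam: |A| = 5, |A ∩ B| = 3; needs |A ∩ B| > |A ∖ B| — true.
(b) Felixstowe: |A| = 6, |A ∩ B| = 4; needs |A ∖ B| = 2 — true.
(c) Antwerp: |A| = 5, |A ∩ B| = 3; needs |A ∩ B| / |A| ≥ 3/4 — false.
(d) Le Havre: |A| = 8, |A ∩ B| = 1; needs |A ∩ B| / |A| < 1/4 — true.
(e) Hamburg: |A| = 7, |A ∩ B| = 5; needs |A ∖ B| = 2 — true.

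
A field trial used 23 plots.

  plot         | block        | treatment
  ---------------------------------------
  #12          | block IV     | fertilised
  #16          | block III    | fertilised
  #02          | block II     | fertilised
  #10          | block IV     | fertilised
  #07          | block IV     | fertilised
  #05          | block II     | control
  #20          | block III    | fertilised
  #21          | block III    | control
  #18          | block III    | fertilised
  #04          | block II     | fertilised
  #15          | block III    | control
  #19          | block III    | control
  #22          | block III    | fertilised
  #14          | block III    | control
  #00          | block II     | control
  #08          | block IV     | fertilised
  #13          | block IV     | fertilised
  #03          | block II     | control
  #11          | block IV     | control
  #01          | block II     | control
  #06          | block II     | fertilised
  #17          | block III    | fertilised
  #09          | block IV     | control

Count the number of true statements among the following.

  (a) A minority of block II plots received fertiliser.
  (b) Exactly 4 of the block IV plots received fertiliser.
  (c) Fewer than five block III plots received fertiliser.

1

(a) block II: |A| = 7, |A ∩ B| = 3; needs |A ∩ B| < |A ∖ B| — true.
(b) block IV: |A| = 7, |A ∩ B| = 5; needs |A ∩ B| = 4 — false.
(c) block III: |A| = 9, |A ∩ B| = 5; needs |A ∩ B| < 5 — false.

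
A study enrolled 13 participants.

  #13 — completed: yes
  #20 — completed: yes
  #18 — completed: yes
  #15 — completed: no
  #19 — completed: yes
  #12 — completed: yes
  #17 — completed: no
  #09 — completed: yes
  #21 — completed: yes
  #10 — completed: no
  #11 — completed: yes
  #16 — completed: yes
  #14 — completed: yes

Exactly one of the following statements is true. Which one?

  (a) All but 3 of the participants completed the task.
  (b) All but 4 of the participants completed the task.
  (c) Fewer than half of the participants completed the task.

(a)

|A| = 13, |A ∩ B| = 10, |A ∖ B| = 3.
(a) requires |A ∖ B| = 3: true.
(b) requires |A ∖ B| = 4: false.
(c) requires |A ∩ B| < |A ∖ B|: false.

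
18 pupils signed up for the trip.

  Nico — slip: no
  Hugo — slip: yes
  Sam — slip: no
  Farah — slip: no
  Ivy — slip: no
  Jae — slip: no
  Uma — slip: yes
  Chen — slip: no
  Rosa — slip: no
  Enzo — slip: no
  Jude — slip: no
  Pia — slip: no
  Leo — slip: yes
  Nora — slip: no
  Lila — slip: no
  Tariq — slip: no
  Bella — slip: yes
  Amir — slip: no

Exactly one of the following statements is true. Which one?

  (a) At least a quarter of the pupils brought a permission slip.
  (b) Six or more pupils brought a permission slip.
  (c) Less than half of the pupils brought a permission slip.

|A| = 18, |A ∩ B| = 4, |A ∖ B| = 14.
(a) requires |A ∩ B| / |A| ≥ 1/4: false.
(b) requires |A ∩ B| ≥ 6: false.
(c) requires |A ∩ B| < |A ∖ B|: true.

(c)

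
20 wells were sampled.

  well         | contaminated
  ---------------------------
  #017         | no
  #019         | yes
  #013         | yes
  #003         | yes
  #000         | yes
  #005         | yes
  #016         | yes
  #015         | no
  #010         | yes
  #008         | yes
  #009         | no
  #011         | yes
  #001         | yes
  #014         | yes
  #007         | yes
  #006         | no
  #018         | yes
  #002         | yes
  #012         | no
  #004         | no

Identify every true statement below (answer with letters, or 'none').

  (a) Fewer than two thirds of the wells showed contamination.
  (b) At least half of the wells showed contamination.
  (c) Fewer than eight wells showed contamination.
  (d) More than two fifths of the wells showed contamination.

(b), (d)

|A| = 20, |A ∩ B| = 14, |A ∖ B| = 6.
(a) |A ∩ B| / |A| < 2/3: fails.
(b) |A ∩ B| ≥ |A ∖ B|: holds.
(c) |A ∩ B| < 8: fails.
(d) |A ∩ B| / |A| > 2/5: holds.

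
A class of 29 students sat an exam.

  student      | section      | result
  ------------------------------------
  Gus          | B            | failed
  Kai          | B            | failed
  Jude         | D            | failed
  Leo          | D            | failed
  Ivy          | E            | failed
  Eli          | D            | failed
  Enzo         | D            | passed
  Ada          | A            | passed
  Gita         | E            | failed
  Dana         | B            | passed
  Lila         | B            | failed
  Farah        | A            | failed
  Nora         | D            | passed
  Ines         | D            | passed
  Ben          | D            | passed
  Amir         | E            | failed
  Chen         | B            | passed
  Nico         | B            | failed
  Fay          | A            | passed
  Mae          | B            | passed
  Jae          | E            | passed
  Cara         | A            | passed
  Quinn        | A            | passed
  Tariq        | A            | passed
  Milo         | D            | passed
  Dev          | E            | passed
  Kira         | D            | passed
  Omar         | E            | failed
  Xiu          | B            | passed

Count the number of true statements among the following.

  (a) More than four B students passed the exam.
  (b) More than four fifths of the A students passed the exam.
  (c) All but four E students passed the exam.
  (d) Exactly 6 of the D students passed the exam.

3

(a) B: |A| = 8, |A ∩ B| = 4; needs |A ∩ B| > 4 — false.
(b) A: |A| = 6, |A ∩ B| = 5; needs |A ∩ B| / |A| > 4/5 — true.
(c) E: |A| = 6, |A ∩ B| = 2; needs |A ∖ B| = 4 — true.
(d) D: |A| = 9, |A ∩ B| = 6; needs |A ∩ B| = 6 — true.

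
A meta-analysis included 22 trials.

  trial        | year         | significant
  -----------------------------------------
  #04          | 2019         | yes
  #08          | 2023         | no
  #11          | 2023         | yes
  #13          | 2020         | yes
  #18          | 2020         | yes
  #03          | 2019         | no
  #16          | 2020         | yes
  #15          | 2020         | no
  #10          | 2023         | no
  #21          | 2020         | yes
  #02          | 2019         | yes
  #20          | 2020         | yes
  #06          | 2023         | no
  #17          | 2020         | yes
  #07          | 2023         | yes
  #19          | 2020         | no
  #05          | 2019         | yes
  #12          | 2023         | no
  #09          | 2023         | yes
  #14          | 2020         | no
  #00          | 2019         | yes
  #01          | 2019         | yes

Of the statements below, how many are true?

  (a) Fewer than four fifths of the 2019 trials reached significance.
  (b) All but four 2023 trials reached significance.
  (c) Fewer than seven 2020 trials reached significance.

(a) 2019: |A| = 6, |A ∩ B| = 5; needs |A ∩ B| / |A| < 4/5 — false.
(b) 2023: |A| = 7, |A ∩ B| = 3; needs |A ∖ B| = 4 — true.
(c) 2020: |A| = 9, |A ∩ B| = 6; needs |A ∩ B| < 7 — true.

2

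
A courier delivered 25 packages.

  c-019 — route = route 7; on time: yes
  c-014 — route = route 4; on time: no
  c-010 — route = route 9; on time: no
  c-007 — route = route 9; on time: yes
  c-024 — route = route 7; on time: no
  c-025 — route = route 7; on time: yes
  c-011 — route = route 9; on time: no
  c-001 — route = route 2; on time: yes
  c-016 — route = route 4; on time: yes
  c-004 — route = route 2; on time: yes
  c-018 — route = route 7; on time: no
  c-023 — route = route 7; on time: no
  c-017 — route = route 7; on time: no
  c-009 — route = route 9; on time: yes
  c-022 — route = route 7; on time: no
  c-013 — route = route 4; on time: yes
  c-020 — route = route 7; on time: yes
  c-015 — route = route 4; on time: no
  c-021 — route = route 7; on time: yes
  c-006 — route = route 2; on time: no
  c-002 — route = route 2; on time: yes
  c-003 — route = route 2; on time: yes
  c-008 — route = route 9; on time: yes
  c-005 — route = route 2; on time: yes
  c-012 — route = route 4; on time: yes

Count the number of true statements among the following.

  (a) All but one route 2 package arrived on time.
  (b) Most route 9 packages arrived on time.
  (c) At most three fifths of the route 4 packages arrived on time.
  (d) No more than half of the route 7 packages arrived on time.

(a) route 2: |A| = 6, |A ∩ B| = 5; needs |A ∖ B| = 1 — true.
(b) route 9: |A| = 5, |A ∩ B| = 3; needs |A ∩ B| > |A ∖ B| — true.
(c) route 4: |A| = 5, |A ∩ B| = 3; needs |A ∩ B| / |A| ≤ 3/5 — true.
(d) route 7: |A| = 9, |A ∩ B| = 4; needs |A ∩ B| ≤ |A ∖ B| — true.

4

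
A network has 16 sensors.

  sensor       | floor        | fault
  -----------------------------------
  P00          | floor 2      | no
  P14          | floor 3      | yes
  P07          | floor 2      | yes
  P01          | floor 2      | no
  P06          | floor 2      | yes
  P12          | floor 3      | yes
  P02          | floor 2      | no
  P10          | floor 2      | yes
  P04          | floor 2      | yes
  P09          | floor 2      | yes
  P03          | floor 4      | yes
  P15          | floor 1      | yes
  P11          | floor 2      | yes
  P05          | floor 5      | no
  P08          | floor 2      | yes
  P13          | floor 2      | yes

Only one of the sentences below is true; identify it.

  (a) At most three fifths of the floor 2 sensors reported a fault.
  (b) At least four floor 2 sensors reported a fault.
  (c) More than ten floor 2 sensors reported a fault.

(b)

|A| = 11, |A ∩ B| = 8, |A ∖ B| = 3.
(a) requires |A ∩ B| / |A| ≤ 3/5: false.
(b) requires |A ∩ B| ≥ 4: true.
(c) requires |A ∩ B| > 10: false.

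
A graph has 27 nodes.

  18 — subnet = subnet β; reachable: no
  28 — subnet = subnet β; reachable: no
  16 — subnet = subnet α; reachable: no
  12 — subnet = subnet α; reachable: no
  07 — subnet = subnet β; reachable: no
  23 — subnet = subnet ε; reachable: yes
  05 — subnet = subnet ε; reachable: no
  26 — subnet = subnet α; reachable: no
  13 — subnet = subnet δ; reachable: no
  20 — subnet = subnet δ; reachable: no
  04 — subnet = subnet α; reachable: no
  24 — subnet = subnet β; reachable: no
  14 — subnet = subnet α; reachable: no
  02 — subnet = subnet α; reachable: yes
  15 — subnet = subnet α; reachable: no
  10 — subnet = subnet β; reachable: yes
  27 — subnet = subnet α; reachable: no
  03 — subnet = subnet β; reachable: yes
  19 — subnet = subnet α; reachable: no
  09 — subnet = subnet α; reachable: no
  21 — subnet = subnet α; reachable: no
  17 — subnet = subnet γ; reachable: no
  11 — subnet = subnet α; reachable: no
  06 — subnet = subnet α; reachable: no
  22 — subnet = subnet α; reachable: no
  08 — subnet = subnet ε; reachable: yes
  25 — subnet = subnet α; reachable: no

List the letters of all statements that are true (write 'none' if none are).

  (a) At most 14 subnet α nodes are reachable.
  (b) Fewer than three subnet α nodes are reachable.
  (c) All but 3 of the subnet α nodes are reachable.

(a), (b)

|A| = 15, |A ∩ B| = 1, |A ∖ B| = 14.
(a) |A ∩ B| ≤ 14: holds.
(b) |A ∩ B| < 3: holds.
(c) |A ∖ B| = 3: fails.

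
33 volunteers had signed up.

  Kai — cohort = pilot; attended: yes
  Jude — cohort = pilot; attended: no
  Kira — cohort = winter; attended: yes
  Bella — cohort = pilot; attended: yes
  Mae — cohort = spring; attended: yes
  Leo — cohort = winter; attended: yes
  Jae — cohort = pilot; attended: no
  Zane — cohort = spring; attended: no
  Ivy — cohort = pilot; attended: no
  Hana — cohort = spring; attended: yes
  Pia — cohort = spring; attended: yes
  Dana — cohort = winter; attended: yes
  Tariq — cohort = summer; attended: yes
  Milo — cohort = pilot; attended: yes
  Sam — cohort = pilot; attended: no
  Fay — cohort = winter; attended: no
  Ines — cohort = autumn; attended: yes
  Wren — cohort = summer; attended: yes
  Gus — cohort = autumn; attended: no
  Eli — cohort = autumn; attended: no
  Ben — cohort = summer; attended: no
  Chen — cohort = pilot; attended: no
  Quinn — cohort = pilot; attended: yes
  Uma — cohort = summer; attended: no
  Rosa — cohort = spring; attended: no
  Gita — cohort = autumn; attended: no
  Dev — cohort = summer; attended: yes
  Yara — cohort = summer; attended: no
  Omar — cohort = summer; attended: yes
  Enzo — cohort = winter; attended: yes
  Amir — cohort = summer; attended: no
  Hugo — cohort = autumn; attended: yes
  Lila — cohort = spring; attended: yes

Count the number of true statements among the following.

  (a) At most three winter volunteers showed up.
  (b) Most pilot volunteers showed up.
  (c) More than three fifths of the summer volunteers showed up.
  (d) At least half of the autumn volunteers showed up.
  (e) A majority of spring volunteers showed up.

(a) winter: |A| = 5, |A ∩ B| = 4; needs |A ∩ B| ≤ 3 — false.
(b) pilot: |A| = 9, |A ∩ B| = 4; needs |A ∩ B| > |A ∖ B| — false.
(c) summer: |A| = 8, |A ∩ B| = 4; needs |A ∩ B| / |A| > 3/5 — false.
(d) autumn: |A| = 5, |A ∩ B| = 2; needs |A ∩ B| ≥ |A ∖ B| — false.
(e) spring: |A| = 6, |A ∩ B| = 4; needs |A ∩ B| > |A ∖ B| — true.

1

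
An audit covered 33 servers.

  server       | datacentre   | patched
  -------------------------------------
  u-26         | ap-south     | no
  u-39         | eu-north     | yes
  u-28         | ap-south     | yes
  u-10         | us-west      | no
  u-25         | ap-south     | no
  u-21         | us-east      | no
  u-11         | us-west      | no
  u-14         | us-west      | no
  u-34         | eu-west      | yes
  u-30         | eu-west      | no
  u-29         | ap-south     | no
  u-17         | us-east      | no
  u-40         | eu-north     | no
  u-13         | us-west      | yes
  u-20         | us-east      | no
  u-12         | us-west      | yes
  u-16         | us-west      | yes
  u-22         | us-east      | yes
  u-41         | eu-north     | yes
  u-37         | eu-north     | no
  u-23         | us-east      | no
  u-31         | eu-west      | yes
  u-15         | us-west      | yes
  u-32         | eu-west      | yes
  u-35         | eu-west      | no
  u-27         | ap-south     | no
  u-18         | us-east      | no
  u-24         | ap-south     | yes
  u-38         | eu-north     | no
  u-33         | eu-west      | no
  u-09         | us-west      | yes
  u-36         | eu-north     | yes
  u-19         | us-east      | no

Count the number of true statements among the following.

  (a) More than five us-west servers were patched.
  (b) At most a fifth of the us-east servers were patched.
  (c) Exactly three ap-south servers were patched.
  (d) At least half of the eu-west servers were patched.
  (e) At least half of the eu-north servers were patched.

3

(a) us-west: |A| = 8, |A ∩ B| = 5; needs |A ∩ B| > 5 — false.
(b) us-east: |A| = 7, |A ∩ B| = 1; needs |A ∩ B| / |A| ≤ 1/5 — true.
(c) ap-south: |A| = 6, |A ∩ B| = 2; needs |A ∩ B| = 3 — false.
(d) eu-west: |A| = 6, |A ∩ B| = 3; needs |A ∩ B| ≥ |A ∖ B| — true.
(e) eu-north: |A| = 6, |A ∩ B| = 3; needs |A ∩ B| ≥ |A ∖ B| — true.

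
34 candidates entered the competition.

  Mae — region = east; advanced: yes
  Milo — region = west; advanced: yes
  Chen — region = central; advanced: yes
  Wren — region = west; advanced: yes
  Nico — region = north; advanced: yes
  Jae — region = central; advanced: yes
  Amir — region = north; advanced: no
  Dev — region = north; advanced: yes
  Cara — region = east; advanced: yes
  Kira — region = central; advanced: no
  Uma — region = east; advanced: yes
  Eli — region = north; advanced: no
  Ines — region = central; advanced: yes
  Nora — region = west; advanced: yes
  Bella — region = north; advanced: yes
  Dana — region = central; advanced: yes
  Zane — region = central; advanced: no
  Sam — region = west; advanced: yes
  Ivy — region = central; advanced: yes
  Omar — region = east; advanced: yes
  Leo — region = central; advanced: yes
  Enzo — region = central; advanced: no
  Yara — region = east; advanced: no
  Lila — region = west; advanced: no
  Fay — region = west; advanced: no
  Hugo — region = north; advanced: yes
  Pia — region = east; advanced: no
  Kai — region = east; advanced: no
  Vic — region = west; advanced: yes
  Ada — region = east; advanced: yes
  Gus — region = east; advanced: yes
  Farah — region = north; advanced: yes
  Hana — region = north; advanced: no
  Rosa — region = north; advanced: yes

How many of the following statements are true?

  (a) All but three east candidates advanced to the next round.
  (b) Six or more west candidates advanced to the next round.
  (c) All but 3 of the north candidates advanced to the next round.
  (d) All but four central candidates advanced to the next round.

2

(a) east: |A| = 9, |A ∩ B| = 6; needs |A ∖ B| = 3 — true.
(b) west: |A| = 7, |A ∩ B| = 5; needs |A ∩ B| ≥ 6 — false.
(c) north: |A| = 9, |A ∩ B| = 6; needs |A ∖ B| = 3 — true.
(d) central: |A| = 9, |A ∩ B| = 6; needs |A ∖ B| = 4 — false.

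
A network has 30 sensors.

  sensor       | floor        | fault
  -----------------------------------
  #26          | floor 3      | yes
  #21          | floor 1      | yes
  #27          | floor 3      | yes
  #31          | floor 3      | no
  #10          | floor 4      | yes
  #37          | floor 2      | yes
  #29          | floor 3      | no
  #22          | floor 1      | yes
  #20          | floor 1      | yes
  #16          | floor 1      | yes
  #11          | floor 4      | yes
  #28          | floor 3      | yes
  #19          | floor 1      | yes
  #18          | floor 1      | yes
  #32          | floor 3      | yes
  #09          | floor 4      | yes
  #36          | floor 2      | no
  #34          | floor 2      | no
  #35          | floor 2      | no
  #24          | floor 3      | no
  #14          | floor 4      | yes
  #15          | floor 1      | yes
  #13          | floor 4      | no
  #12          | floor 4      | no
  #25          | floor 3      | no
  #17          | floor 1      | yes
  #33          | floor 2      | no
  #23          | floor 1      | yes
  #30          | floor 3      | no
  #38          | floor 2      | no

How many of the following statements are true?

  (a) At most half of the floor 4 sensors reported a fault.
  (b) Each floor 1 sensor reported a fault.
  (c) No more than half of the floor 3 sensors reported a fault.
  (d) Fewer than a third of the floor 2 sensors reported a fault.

3

(a) floor 4: |A| = 6, |A ∩ B| = 4; needs |A ∩ B| ≤ |A ∖ B| — false.
(b) floor 1: |A| = 9, |A ∩ B| = 9; needs A ⊆ B, i.e. every element of A is in B (|A ∖ B| = 0) — true.
(c) floor 3: |A| = 9, |A ∩ B| = 4; needs |A ∩ B| ≤ |A ∖ B| — true.
(d) floor 2: |A| = 6, |A ∩ B| = 1; needs |A ∩ B| / |A| < 1/3 — true.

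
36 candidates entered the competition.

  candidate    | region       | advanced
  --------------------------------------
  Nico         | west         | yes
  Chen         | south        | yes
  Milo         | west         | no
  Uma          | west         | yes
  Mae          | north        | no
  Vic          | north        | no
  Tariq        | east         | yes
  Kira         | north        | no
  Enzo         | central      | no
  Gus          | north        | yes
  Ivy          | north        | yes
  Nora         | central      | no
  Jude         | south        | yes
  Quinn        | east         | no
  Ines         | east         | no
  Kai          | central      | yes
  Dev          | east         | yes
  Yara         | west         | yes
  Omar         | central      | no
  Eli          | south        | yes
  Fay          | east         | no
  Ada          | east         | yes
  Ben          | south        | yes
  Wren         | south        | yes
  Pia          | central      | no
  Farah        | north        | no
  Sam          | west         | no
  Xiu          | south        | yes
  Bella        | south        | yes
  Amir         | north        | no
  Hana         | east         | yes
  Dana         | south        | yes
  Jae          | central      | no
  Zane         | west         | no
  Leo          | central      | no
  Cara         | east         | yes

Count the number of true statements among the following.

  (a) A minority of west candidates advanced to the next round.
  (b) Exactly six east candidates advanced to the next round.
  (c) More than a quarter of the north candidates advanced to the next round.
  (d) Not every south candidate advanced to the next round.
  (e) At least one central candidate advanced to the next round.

2

(a) west: |A| = 6, |A ∩ B| = 3; needs |A ∩ B| < |A ∖ B| — false.
(b) east: |A| = 8, |A ∩ B| = 5; needs |A ∩ B| = 6 — false.
(c) north: |A| = 7, |A ∩ B| = 2; needs |A ∩ B| / |A| > 1/4 — true.
(d) south: |A| = 8, |A ∩ B| = 8; needs A ⊄ B (|A ∖ B| ≥ 1) — false.
(e) central: |A| = 7, |A ∩ B| = 1; needs A ∩ B ≠ ∅ (|A ∩ B| ≥ 1) — true.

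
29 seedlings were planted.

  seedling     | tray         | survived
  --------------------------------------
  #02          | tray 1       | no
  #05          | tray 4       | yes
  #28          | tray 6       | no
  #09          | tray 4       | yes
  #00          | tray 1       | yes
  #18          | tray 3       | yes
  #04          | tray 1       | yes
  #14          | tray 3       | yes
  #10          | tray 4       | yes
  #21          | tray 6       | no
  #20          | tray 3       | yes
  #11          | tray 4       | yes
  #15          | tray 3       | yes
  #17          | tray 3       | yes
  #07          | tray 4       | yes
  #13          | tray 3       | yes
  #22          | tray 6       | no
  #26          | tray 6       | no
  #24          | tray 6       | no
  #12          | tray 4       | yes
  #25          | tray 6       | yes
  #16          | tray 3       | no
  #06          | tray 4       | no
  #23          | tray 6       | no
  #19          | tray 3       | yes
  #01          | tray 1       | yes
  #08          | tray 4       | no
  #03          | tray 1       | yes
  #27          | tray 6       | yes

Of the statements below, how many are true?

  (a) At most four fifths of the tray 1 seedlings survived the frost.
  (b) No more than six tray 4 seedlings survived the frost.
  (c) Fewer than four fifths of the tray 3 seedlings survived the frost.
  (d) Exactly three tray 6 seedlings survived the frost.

2

(a) tray 1: |A| = 5, |A ∩ B| = 4; needs |A ∩ B| / |A| ≤ 4/5 — true.
(b) tray 4: |A| = 8, |A ∩ B| = 6; needs |A ∩ B| ≤ 6 — true.
(c) tray 3: |A| = 8, |A ∩ B| = 7; needs |A ∩ B| / |A| < 4/5 — false.
(d) tray 6: |A| = 8, |A ∩ B| = 2; needs |A ∩ B| = 3 — false.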